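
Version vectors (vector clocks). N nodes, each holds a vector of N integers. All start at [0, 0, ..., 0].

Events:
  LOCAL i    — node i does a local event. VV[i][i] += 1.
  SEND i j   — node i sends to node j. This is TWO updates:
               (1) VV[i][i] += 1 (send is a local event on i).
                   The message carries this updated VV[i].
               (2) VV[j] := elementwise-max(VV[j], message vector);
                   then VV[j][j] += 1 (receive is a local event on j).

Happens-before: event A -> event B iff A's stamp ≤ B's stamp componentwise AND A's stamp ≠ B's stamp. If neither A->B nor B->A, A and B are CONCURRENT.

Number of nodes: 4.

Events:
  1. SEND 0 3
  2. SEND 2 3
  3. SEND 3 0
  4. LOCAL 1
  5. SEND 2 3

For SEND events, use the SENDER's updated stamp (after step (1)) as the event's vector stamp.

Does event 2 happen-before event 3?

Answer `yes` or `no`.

Initial: VV[0]=[0, 0, 0, 0]
Initial: VV[1]=[0, 0, 0, 0]
Initial: VV[2]=[0, 0, 0, 0]
Initial: VV[3]=[0, 0, 0, 0]
Event 1: SEND 0->3: VV[0][0]++ -> VV[0]=[1, 0, 0, 0], msg_vec=[1, 0, 0, 0]; VV[3]=max(VV[3],msg_vec) then VV[3][3]++ -> VV[3]=[1, 0, 0, 1]
Event 2: SEND 2->3: VV[2][2]++ -> VV[2]=[0, 0, 1, 0], msg_vec=[0, 0, 1, 0]; VV[3]=max(VV[3],msg_vec) then VV[3][3]++ -> VV[3]=[1, 0, 1, 2]
Event 3: SEND 3->0: VV[3][3]++ -> VV[3]=[1, 0, 1, 3], msg_vec=[1, 0, 1, 3]; VV[0]=max(VV[0],msg_vec) then VV[0][0]++ -> VV[0]=[2, 0, 1, 3]
Event 4: LOCAL 1: VV[1][1]++ -> VV[1]=[0, 1, 0, 0]
Event 5: SEND 2->3: VV[2][2]++ -> VV[2]=[0, 0, 2, 0], msg_vec=[0, 0, 2, 0]; VV[3]=max(VV[3],msg_vec) then VV[3][3]++ -> VV[3]=[1, 0, 2, 4]
Event 2 stamp: [0, 0, 1, 0]
Event 3 stamp: [1, 0, 1, 3]
[0, 0, 1, 0] <= [1, 0, 1, 3]? True. Equal? False. Happens-before: True

Answer: yes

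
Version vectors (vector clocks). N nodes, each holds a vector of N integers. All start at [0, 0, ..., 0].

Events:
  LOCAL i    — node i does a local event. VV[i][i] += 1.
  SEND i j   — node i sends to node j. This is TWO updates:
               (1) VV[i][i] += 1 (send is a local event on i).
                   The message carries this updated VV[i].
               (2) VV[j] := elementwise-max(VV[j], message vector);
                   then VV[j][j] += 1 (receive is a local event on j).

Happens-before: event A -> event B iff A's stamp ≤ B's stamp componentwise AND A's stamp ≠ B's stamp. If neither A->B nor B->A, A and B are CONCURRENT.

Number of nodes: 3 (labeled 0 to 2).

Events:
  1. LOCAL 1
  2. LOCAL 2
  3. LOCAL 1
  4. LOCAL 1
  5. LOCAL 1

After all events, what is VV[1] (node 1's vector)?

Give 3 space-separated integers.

Initial: VV[0]=[0, 0, 0]
Initial: VV[1]=[0, 0, 0]
Initial: VV[2]=[0, 0, 0]
Event 1: LOCAL 1: VV[1][1]++ -> VV[1]=[0, 1, 0]
Event 2: LOCAL 2: VV[2][2]++ -> VV[2]=[0, 0, 1]
Event 3: LOCAL 1: VV[1][1]++ -> VV[1]=[0, 2, 0]
Event 4: LOCAL 1: VV[1][1]++ -> VV[1]=[0, 3, 0]
Event 5: LOCAL 1: VV[1][1]++ -> VV[1]=[0, 4, 0]
Final vectors: VV[0]=[0, 0, 0]; VV[1]=[0, 4, 0]; VV[2]=[0, 0, 1]

Answer: 0 4 0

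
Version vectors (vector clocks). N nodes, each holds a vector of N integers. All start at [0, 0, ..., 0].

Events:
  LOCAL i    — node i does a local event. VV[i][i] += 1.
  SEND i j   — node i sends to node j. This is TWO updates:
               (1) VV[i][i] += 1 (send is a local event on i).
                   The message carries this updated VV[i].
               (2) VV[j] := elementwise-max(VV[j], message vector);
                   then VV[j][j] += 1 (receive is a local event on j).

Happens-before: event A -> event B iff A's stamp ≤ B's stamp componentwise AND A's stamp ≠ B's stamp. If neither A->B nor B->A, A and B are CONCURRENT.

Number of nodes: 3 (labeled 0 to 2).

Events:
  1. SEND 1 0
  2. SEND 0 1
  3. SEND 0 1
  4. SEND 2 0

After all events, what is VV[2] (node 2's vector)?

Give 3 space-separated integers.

Initial: VV[0]=[0, 0, 0]
Initial: VV[1]=[0, 0, 0]
Initial: VV[2]=[0, 0, 0]
Event 1: SEND 1->0: VV[1][1]++ -> VV[1]=[0, 1, 0], msg_vec=[0, 1, 0]; VV[0]=max(VV[0],msg_vec) then VV[0][0]++ -> VV[0]=[1, 1, 0]
Event 2: SEND 0->1: VV[0][0]++ -> VV[0]=[2, 1, 0], msg_vec=[2, 1, 0]; VV[1]=max(VV[1],msg_vec) then VV[1][1]++ -> VV[1]=[2, 2, 0]
Event 3: SEND 0->1: VV[0][0]++ -> VV[0]=[3, 1, 0], msg_vec=[3, 1, 0]; VV[1]=max(VV[1],msg_vec) then VV[1][1]++ -> VV[1]=[3, 3, 0]
Event 4: SEND 2->0: VV[2][2]++ -> VV[2]=[0, 0, 1], msg_vec=[0, 0, 1]; VV[0]=max(VV[0],msg_vec) then VV[0][0]++ -> VV[0]=[4, 1, 1]
Final vectors: VV[0]=[4, 1, 1]; VV[1]=[3, 3, 0]; VV[2]=[0, 0, 1]

Answer: 0 0 1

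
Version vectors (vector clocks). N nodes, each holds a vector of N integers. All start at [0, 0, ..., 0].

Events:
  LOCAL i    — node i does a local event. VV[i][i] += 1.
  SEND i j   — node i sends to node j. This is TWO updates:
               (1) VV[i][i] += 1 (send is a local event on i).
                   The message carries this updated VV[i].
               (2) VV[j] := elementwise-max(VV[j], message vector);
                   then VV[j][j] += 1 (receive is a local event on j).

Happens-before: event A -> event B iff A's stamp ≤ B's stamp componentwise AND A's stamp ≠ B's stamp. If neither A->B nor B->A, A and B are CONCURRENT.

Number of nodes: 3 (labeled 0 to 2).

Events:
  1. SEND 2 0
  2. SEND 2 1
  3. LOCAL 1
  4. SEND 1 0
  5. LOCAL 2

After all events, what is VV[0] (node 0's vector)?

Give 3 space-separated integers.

Initial: VV[0]=[0, 0, 0]
Initial: VV[1]=[0, 0, 0]
Initial: VV[2]=[0, 0, 0]
Event 1: SEND 2->0: VV[2][2]++ -> VV[2]=[0, 0, 1], msg_vec=[0, 0, 1]; VV[0]=max(VV[0],msg_vec) then VV[0][0]++ -> VV[0]=[1, 0, 1]
Event 2: SEND 2->1: VV[2][2]++ -> VV[2]=[0, 0, 2], msg_vec=[0, 0, 2]; VV[1]=max(VV[1],msg_vec) then VV[1][1]++ -> VV[1]=[0, 1, 2]
Event 3: LOCAL 1: VV[1][1]++ -> VV[1]=[0, 2, 2]
Event 4: SEND 1->0: VV[1][1]++ -> VV[1]=[0, 3, 2], msg_vec=[0, 3, 2]; VV[0]=max(VV[0],msg_vec) then VV[0][0]++ -> VV[0]=[2, 3, 2]
Event 5: LOCAL 2: VV[2][2]++ -> VV[2]=[0, 0, 3]
Final vectors: VV[0]=[2, 3, 2]; VV[1]=[0, 3, 2]; VV[2]=[0, 0, 3]

Answer: 2 3 2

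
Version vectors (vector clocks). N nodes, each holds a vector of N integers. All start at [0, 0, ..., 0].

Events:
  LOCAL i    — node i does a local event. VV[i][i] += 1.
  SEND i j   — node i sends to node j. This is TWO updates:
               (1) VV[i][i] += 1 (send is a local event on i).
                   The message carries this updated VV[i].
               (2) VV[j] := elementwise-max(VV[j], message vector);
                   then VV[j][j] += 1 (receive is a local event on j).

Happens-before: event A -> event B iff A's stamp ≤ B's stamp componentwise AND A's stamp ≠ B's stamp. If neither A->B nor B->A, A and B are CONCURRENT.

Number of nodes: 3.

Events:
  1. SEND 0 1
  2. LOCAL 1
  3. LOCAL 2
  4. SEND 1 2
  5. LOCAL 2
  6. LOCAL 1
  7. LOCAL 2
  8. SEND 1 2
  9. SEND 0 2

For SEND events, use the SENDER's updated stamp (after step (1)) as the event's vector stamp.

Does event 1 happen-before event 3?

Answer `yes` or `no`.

Answer: no

Derivation:
Initial: VV[0]=[0, 0, 0]
Initial: VV[1]=[0, 0, 0]
Initial: VV[2]=[0, 0, 0]
Event 1: SEND 0->1: VV[0][0]++ -> VV[0]=[1, 0, 0], msg_vec=[1, 0, 0]; VV[1]=max(VV[1],msg_vec) then VV[1][1]++ -> VV[1]=[1, 1, 0]
Event 2: LOCAL 1: VV[1][1]++ -> VV[1]=[1, 2, 0]
Event 3: LOCAL 2: VV[2][2]++ -> VV[2]=[0, 0, 1]
Event 4: SEND 1->2: VV[1][1]++ -> VV[1]=[1, 3, 0], msg_vec=[1, 3, 0]; VV[2]=max(VV[2],msg_vec) then VV[2][2]++ -> VV[2]=[1, 3, 2]
Event 5: LOCAL 2: VV[2][2]++ -> VV[2]=[1, 3, 3]
Event 6: LOCAL 1: VV[1][1]++ -> VV[1]=[1, 4, 0]
Event 7: LOCAL 2: VV[2][2]++ -> VV[2]=[1, 3, 4]
Event 8: SEND 1->2: VV[1][1]++ -> VV[1]=[1, 5, 0], msg_vec=[1, 5, 0]; VV[2]=max(VV[2],msg_vec) then VV[2][2]++ -> VV[2]=[1, 5, 5]
Event 9: SEND 0->2: VV[0][0]++ -> VV[0]=[2, 0, 0], msg_vec=[2, 0, 0]; VV[2]=max(VV[2],msg_vec) then VV[2][2]++ -> VV[2]=[2, 5, 6]
Event 1 stamp: [1, 0, 0]
Event 3 stamp: [0, 0, 1]
[1, 0, 0] <= [0, 0, 1]? False. Equal? False. Happens-before: False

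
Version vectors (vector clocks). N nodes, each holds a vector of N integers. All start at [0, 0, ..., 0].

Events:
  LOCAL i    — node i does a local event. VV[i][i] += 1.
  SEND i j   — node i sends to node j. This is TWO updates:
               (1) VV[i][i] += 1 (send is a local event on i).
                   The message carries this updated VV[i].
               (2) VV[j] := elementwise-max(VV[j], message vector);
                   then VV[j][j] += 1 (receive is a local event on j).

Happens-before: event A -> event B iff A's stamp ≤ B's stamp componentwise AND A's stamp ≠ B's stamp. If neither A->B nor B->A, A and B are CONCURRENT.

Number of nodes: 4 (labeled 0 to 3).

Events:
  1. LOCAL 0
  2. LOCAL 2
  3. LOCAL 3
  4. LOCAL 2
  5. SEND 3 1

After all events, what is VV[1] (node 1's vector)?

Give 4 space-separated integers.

Initial: VV[0]=[0, 0, 0, 0]
Initial: VV[1]=[0, 0, 0, 0]
Initial: VV[2]=[0, 0, 0, 0]
Initial: VV[3]=[0, 0, 0, 0]
Event 1: LOCAL 0: VV[0][0]++ -> VV[0]=[1, 0, 0, 0]
Event 2: LOCAL 2: VV[2][2]++ -> VV[2]=[0, 0, 1, 0]
Event 3: LOCAL 3: VV[3][3]++ -> VV[3]=[0, 0, 0, 1]
Event 4: LOCAL 2: VV[2][2]++ -> VV[2]=[0, 0, 2, 0]
Event 5: SEND 3->1: VV[3][3]++ -> VV[3]=[0, 0, 0, 2], msg_vec=[0, 0, 0, 2]; VV[1]=max(VV[1],msg_vec) then VV[1][1]++ -> VV[1]=[0, 1, 0, 2]
Final vectors: VV[0]=[1, 0, 0, 0]; VV[1]=[0, 1, 0, 2]; VV[2]=[0, 0, 2, 0]; VV[3]=[0, 0, 0, 2]

Answer: 0 1 0 2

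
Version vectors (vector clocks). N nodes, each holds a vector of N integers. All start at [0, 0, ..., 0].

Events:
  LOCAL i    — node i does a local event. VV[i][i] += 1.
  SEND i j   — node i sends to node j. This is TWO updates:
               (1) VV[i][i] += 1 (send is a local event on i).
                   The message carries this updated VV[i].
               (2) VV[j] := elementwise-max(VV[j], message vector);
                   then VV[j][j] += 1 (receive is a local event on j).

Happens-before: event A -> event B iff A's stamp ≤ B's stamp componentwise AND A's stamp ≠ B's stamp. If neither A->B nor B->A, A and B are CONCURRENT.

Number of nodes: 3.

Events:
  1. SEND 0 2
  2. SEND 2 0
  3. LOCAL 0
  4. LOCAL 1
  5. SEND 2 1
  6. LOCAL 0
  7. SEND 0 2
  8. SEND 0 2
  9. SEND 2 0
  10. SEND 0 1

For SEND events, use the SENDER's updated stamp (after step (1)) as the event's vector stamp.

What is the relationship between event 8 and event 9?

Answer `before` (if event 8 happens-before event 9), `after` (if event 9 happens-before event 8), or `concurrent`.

Answer: before

Derivation:
Initial: VV[0]=[0, 0, 0]
Initial: VV[1]=[0, 0, 0]
Initial: VV[2]=[0, 0, 0]
Event 1: SEND 0->2: VV[0][0]++ -> VV[0]=[1, 0, 0], msg_vec=[1, 0, 0]; VV[2]=max(VV[2],msg_vec) then VV[2][2]++ -> VV[2]=[1, 0, 1]
Event 2: SEND 2->0: VV[2][2]++ -> VV[2]=[1, 0, 2], msg_vec=[1, 0, 2]; VV[0]=max(VV[0],msg_vec) then VV[0][0]++ -> VV[0]=[2, 0, 2]
Event 3: LOCAL 0: VV[0][0]++ -> VV[0]=[3, 0, 2]
Event 4: LOCAL 1: VV[1][1]++ -> VV[1]=[0, 1, 0]
Event 5: SEND 2->1: VV[2][2]++ -> VV[2]=[1, 0, 3], msg_vec=[1, 0, 3]; VV[1]=max(VV[1],msg_vec) then VV[1][1]++ -> VV[1]=[1, 2, 3]
Event 6: LOCAL 0: VV[0][0]++ -> VV[0]=[4, 0, 2]
Event 7: SEND 0->2: VV[0][0]++ -> VV[0]=[5, 0, 2], msg_vec=[5, 0, 2]; VV[2]=max(VV[2],msg_vec) then VV[2][2]++ -> VV[2]=[5, 0, 4]
Event 8: SEND 0->2: VV[0][0]++ -> VV[0]=[6, 0, 2], msg_vec=[6, 0, 2]; VV[2]=max(VV[2],msg_vec) then VV[2][2]++ -> VV[2]=[6, 0, 5]
Event 9: SEND 2->0: VV[2][2]++ -> VV[2]=[6, 0, 6], msg_vec=[6, 0, 6]; VV[0]=max(VV[0],msg_vec) then VV[0][0]++ -> VV[0]=[7, 0, 6]
Event 10: SEND 0->1: VV[0][0]++ -> VV[0]=[8, 0, 6], msg_vec=[8, 0, 6]; VV[1]=max(VV[1],msg_vec) then VV[1][1]++ -> VV[1]=[8, 3, 6]
Event 8 stamp: [6, 0, 2]
Event 9 stamp: [6, 0, 6]
[6, 0, 2] <= [6, 0, 6]? True
[6, 0, 6] <= [6, 0, 2]? False
Relation: before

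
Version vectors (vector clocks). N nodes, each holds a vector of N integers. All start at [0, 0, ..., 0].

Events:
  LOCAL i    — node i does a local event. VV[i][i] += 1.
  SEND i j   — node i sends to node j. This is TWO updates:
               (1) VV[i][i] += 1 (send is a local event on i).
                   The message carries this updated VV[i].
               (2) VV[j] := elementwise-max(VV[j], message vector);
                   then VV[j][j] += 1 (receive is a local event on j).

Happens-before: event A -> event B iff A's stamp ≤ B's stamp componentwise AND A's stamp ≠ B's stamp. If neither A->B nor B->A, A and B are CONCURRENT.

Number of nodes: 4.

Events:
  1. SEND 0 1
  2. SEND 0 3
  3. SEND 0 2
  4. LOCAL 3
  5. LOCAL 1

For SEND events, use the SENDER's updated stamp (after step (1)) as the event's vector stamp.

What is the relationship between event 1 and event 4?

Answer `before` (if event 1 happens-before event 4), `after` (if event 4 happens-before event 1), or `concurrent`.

Answer: before

Derivation:
Initial: VV[0]=[0, 0, 0, 0]
Initial: VV[1]=[0, 0, 0, 0]
Initial: VV[2]=[0, 0, 0, 0]
Initial: VV[3]=[0, 0, 0, 0]
Event 1: SEND 0->1: VV[0][0]++ -> VV[0]=[1, 0, 0, 0], msg_vec=[1, 0, 0, 0]; VV[1]=max(VV[1],msg_vec) then VV[1][1]++ -> VV[1]=[1, 1, 0, 0]
Event 2: SEND 0->3: VV[0][0]++ -> VV[0]=[2, 0, 0, 0], msg_vec=[2, 0, 0, 0]; VV[3]=max(VV[3],msg_vec) then VV[3][3]++ -> VV[3]=[2, 0, 0, 1]
Event 3: SEND 0->2: VV[0][0]++ -> VV[0]=[3, 0, 0, 0], msg_vec=[3, 0, 0, 0]; VV[2]=max(VV[2],msg_vec) then VV[2][2]++ -> VV[2]=[3, 0, 1, 0]
Event 4: LOCAL 3: VV[3][3]++ -> VV[3]=[2, 0, 0, 2]
Event 5: LOCAL 1: VV[1][1]++ -> VV[1]=[1, 2, 0, 0]
Event 1 stamp: [1, 0, 0, 0]
Event 4 stamp: [2, 0, 0, 2]
[1, 0, 0, 0] <= [2, 0, 0, 2]? True
[2, 0, 0, 2] <= [1, 0, 0, 0]? False
Relation: before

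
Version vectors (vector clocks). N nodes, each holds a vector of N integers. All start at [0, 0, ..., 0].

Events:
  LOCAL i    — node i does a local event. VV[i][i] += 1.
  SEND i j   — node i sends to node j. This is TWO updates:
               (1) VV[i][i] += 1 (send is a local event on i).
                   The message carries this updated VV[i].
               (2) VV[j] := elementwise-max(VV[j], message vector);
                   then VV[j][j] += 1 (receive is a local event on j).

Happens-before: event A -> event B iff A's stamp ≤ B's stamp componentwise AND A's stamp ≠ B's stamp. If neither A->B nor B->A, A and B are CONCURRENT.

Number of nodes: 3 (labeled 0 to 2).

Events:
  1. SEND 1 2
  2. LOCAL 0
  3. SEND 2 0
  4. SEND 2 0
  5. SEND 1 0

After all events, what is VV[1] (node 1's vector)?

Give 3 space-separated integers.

Answer: 0 2 0

Derivation:
Initial: VV[0]=[0, 0, 0]
Initial: VV[1]=[0, 0, 0]
Initial: VV[2]=[0, 0, 0]
Event 1: SEND 1->2: VV[1][1]++ -> VV[1]=[0, 1, 0], msg_vec=[0, 1, 0]; VV[2]=max(VV[2],msg_vec) then VV[2][2]++ -> VV[2]=[0, 1, 1]
Event 2: LOCAL 0: VV[0][0]++ -> VV[0]=[1, 0, 0]
Event 3: SEND 2->0: VV[2][2]++ -> VV[2]=[0, 1, 2], msg_vec=[0, 1, 2]; VV[0]=max(VV[0],msg_vec) then VV[0][0]++ -> VV[0]=[2, 1, 2]
Event 4: SEND 2->0: VV[2][2]++ -> VV[2]=[0, 1, 3], msg_vec=[0, 1, 3]; VV[0]=max(VV[0],msg_vec) then VV[0][0]++ -> VV[0]=[3, 1, 3]
Event 5: SEND 1->0: VV[1][1]++ -> VV[1]=[0, 2, 0], msg_vec=[0, 2, 0]; VV[0]=max(VV[0],msg_vec) then VV[0][0]++ -> VV[0]=[4, 2, 3]
Final vectors: VV[0]=[4, 2, 3]; VV[1]=[0, 2, 0]; VV[2]=[0, 1, 3]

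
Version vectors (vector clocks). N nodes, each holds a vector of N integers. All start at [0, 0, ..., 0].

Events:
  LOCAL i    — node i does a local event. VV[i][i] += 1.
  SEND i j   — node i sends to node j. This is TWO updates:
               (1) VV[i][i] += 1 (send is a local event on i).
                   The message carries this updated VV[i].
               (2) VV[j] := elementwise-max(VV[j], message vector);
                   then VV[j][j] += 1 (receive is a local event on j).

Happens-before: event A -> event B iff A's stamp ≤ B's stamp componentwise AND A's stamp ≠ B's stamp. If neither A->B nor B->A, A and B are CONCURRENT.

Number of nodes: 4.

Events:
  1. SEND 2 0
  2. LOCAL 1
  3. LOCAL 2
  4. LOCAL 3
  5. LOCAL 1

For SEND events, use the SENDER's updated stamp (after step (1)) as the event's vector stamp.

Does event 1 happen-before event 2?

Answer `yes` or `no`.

Answer: no

Derivation:
Initial: VV[0]=[0, 0, 0, 0]
Initial: VV[1]=[0, 0, 0, 0]
Initial: VV[2]=[0, 0, 0, 0]
Initial: VV[3]=[0, 0, 0, 0]
Event 1: SEND 2->0: VV[2][2]++ -> VV[2]=[0, 0, 1, 0], msg_vec=[0, 0, 1, 0]; VV[0]=max(VV[0],msg_vec) then VV[0][0]++ -> VV[0]=[1, 0, 1, 0]
Event 2: LOCAL 1: VV[1][1]++ -> VV[1]=[0, 1, 0, 0]
Event 3: LOCAL 2: VV[2][2]++ -> VV[2]=[0, 0, 2, 0]
Event 4: LOCAL 3: VV[3][3]++ -> VV[3]=[0, 0, 0, 1]
Event 5: LOCAL 1: VV[1][1]++ -> VV[1]=[0, 2, 0, 0]
Event 1 stamp: [0, 0, 1, 0]
Event 2 stamp: [0, 1, 0, 0]
[0, 0, 1, 0] <= [0, 1, 0, 0]? False. Equal? False. Happens-before: False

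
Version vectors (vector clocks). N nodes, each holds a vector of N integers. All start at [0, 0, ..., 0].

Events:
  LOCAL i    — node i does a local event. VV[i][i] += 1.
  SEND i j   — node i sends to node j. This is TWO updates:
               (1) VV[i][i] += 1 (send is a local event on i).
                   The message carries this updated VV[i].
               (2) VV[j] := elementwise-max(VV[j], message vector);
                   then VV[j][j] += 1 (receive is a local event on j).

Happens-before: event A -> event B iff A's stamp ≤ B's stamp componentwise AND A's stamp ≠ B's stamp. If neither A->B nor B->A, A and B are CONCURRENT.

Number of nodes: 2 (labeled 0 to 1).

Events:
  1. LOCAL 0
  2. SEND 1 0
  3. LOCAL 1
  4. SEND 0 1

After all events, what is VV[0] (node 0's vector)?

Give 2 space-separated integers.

Initial: VV[0]=[0, 0]
Initial: VV[1]=[0, 0]
Event 1: LOCAL 0: VV[0][0]++ -> VV[0]=[1, 0]
Event 2: SEND 1->0: VV[1][1]++ -> VV[1]=[0, 1], msg_vec=[0, 1]; VV[0]=max(VV[0],msg_vec) then VV[0][0]++ -> VV[0]=[2, 1]
Event 3: LOCAL 1: VV[1][1]++ -> VV[1]=[0, 2]
Event 4: SEND 0->1: VV[0][0]++ -> VV[0]=[3, 1], msg_vec=[3, 1]; VV[1]=max(VV[1],msg_vec) then VV[1][1]++ -> VV[1]=[3, 3]
Final vectors: VV[0]=[3, 1]; VV[1]=[3, 3]

Answer: 3 1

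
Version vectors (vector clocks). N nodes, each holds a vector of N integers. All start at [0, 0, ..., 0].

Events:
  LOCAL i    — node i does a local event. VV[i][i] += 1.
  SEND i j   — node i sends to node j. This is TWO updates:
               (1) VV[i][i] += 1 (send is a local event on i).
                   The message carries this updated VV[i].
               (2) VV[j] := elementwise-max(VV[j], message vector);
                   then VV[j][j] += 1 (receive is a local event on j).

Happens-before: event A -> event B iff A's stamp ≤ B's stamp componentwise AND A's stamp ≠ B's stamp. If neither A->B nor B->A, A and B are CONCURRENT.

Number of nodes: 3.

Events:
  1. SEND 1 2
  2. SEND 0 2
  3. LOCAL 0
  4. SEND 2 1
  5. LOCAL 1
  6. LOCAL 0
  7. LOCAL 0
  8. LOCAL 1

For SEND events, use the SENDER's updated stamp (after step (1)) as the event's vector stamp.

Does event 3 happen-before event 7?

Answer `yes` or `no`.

Answer: yes

Derivation:
Initial: VV[0]=[0, 0, 0]
Initial: VV[1]=[0, 0, 0]
Initial: VV[2]=[0, 0, 0]
Event 1: SEND 1->2: VV[1][1]++ -> VV[1]=[0, 1, 0], msg_vec=[0, 1, 0]; VV[2]=max(VV[2],msg_vec) then VV[2][2]++ -> VV[2]=[0, 1, 1]
Event 2: SEND 0->2: VV[0][0]++ -> VV[0]=[1, 0, 0], msg_vec=[1, 0, 0]; VV[2]=max(VV[2],msg_vec) then VV[2][2]++ -> VV[2]=[1, 1, 2]
Event 3: LOCAL 0: VV[0][0]++ -> VV[0]=[2, 0, 0]
Event 4: SEND 2->1: VV[2][2]++ -> VV[2]=[1, 1, 3], msg_vec=[1, 1, 3]; VV[1]=max(VV[1],msg_vec) then VV[1][1]++ -> VV[1]=[1, 2, 3]
Event 5: LOCAL 1: VV[1][1]++ -> VV[1]=[1, 3, 3]
Event 6: LOCAL 0: VV[0][0]++ -> VV[0]=[3, 0, 0]
Event 7: LOCAL 0: VV[0][0]++ -> VV[0]=[4, 0, 0]
Event 8: LOCAL 1: VV[1][1]++ -> VV[1]=[1, 4, 3]
Event 3 stamp: [2, 0, 0]
Event 7 stamp: [4, 0, 0]
[2, 0, 0] <= [4, 0, 0]? True. Equal? False. Happens-before: True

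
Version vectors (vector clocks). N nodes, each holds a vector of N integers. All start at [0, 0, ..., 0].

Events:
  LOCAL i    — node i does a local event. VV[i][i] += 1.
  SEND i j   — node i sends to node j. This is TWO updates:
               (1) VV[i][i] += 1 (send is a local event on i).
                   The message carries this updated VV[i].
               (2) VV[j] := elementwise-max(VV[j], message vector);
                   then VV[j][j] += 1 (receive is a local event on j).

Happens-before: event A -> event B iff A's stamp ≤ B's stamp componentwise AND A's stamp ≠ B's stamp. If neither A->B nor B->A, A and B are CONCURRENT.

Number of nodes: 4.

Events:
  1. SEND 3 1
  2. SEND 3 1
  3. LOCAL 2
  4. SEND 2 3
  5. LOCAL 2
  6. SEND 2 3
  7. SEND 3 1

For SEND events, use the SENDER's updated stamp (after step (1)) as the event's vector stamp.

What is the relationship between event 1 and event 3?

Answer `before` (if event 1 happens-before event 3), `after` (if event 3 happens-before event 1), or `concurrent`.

Initial: VV[0]=[0, 0, 0, 0]
Initial: VV[1]=[0, 0, 0, 0]
Initial: VV[2]=[0, 0, 0, 0]
Initial: VV[3]=[0, 0, 0, 0]
Event 1: SEND 3->1: VV[3][3]++ -> VV[3]=[0, 0, 0, 1], msg_vec=[0, 0, 0, 1]; VV[1]=max(VV[1],msg_vec) then VV[1][1]++ -> VV[1]=[0, 1, 0, 1]
Event 2: SEND 3->1: VV[3][3]++ -> VV[3]=[0, 0, 0, 2], msg_vec=[0, 0, 0, 2]; VV[1]=max(VV[1],msg_vec) then VV[1][1]++ -> VV[1]=[0, 2, 0, 2]
Event 3: LOCAL 2: VV[2][2]++ -> VV[2]=[0, 0, 1, 0]
Event 4: SEND 2->3: VV[2][2]++ -> VV[2]=[0, 0, 2, 0], msg_vec=[0, 0, 2, 0]; VV[3]=max(VV[3],msg_vec) then VV[3][3]++ -> VV[3]=[0, 0, 2, 3]
Event 5: LOCAL 2: VV[2][2]++ -> VV[2]=[0, 0, 3, 0]
Event 6: SEND 2->3: VV[2][2]++ -> VV[2]=[0, 0, 4, 0], msg_vec=[0, 0, 4, 0]; VV[3]=max(VV[3],msg_vec) then VV[3][3]++ -> VV[3]=[0, 0, 4, 4]
Event 7: SEND 3->1: VV[3][3]++ -> VV[3]=[0, 0, 4, 5], msg_vec=[0, 0, 4, 5]; VV[1]=max(VV[1],msg_vec) then VV[1][1]++ -> VV[1]=[0, 3, 4, 5]
Event 1 stamp: [0, 0, 0, 1]
Event 3 stamp: [0, 0, 1, 0]
[0, 0, 0, 1] <= [0, 0, 1, 0]? False
[0, 0, 1, 0] <= [0, 0, 0, 1]? False
Relation: concurrent

Answer: concurrent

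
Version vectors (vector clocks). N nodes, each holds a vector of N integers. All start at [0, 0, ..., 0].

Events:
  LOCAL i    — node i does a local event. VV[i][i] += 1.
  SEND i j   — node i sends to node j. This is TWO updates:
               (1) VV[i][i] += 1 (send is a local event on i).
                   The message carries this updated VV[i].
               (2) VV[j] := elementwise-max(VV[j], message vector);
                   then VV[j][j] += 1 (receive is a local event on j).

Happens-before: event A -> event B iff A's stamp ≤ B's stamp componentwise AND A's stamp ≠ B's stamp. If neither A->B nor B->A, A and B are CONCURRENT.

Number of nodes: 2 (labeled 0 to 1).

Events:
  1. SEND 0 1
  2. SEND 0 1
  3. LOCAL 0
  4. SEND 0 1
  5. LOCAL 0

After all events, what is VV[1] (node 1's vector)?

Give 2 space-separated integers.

Answer: 4 3

Derivation:
Initial: VV[0]=[0, 0]
Initial: VV[1]=[0, 0]
Event 1: SEND 0->1: VV[0][0]++ -> VV[0]=[1, 0], msg_vec=[1, 0]; VV[1]=max(VV[1],msg_vec) then VV[1][1]++ -> VV[1]=[1, 1]
Event 2: SEND 0->1: VV[0][0]++ -> VV[0]=[2, 0], msg_vec=[2, 0]; VV[1]=max(VV[1],msg_vec) then VV[1][1]++ -> VV[1]=[2, 2]
Event 3: LOCAL 0: VV[0][0]++ -> VV[0]=[3, 0]
Event 4: SEND 0->1: VV[0][0]++ -> VV[0]=[4, 0], msg_vec=[4, 0]; VV[1]=max(VV[1],msg_vec) then VV[1][1]++ -> VV[1]=[4, 3]
Event 5: LOCAL 0: VV[0][0]++ -> VV[0]=[5, 0]
Final vectors: VV[0]=[5, 0]; VV[1]=[4, 3]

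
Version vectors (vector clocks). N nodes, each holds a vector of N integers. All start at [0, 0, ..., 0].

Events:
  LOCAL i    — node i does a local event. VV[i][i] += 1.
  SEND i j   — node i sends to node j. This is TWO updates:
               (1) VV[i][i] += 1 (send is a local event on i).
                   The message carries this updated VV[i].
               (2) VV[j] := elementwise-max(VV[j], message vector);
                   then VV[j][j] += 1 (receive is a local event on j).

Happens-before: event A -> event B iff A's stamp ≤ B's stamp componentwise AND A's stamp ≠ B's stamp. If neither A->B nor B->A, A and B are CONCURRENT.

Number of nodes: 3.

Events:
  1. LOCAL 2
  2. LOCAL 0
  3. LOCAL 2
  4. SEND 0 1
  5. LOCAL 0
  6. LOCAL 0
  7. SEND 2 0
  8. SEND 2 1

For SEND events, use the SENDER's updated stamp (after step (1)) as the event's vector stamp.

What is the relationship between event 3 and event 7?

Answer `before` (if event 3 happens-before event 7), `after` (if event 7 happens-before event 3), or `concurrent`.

Initial: VV[0]=[0, 0, 0]
Initial: VV[1]=[0, 0, 0]
Initial: VV[2]=[0, 0, 0]
Event 1: LOCAL 2: VV[2][2]++ -> VV[2]=[0, 0, 1]
Event 2: LOCAL 0: VV[0][0]++ -> VV[0]=[1, 0, 0]
Event 3: LOCAL 2: VV[2][2]++ -> VV[2]=[0, 0, 2]
Event 4: SEND 0->1: VV[0][0]++ -> VV[0]=[2, 0, 0], msg_vec=[2, 0, 0]; VV[1]=max(VV[1],msg_vec) then VV[1][1]++ -> VV[1]=[2, 1, 0]
Event 5: LOCAL 0: VV[0][0]++ -> VV[0]=[3, 0, 0]
Event 6: LOCAL 0: VV[0][0]++ -> VV[0]=[4, 0, 0]
Event 7: SEND 2->0: VV[2][2]++ -> VV[2]=[0, 0, 3], msg_vec=[0, 0, 3]; VV[0]=max(VV[0],msg_vec) then VV[0][0]++ -> VV[0]=[5, 0, 3]
Event 8: SEND 2->1: VV[2][2]++ -> VV[2]=[0, 0, 4], msg_vec=[0, 0, 4]; VV[1]=max(VV[1],msg_vec) then VV[1][1]++ -> VV[1]=[2, 2, 4]
Event 3 stamp: [0, 0, 2]
Event 7 stamp: [0, 0, 3]
[0, 0, 2] <= [0, 0, 3]? True
[0, 0, 3] <= [0, 0, 2]? False
Relation: before

Answer: before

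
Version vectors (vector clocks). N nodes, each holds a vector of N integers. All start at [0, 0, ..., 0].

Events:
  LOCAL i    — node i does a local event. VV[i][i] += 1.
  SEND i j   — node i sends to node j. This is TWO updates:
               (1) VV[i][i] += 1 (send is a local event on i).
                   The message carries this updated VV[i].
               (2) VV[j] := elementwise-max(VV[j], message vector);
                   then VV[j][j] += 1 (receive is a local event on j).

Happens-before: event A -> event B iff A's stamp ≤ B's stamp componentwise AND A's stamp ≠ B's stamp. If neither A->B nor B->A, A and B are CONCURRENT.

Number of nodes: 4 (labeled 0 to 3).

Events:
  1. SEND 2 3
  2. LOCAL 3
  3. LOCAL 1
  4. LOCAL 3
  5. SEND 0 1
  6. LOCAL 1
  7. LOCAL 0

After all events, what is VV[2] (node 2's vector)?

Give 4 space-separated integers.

Answer: 0 0 1 0

Derivation:
Initial: VV[0]=[0, 0, 0, 0]
Initial: VV[1]=[0, 0, 0, 0]
Initial: VV[2]=[0, 0, 0, 0]
Initial: VV[3]=[0, 0, 0, 0]
Event 1: SEND 2->3: VV[2][2]++ -> VV[2]=[0, 0, 1, 0], msg_vec=[0, 0, 1, 0]; VV[3]=max(VV[3],msg_vec) then VV[3][3]++ -> VV[3]=[0, 0, 1, 1]
Event 2: LOCAL 3: VV[3][3]++ -> VV[3]=[0, 0, 1, 2]
Event 3: LOCAL 1: VV[1][1]++ -> VV[1]=[0, 1, 0, 0]
Event 4: LOCAL 3: VV[3][3]++ -> VV[3]=[0, 0, 1, 3]
Event 5: SEND 0->1: VV[0][0]++ -> VV[0]=[1, 0, 0, 0], msg_vec=[1, 0, 0, 0]; VV[1]=max(VV[1],msg_vec) then VV[1][1]++ -> VV[1]=[1, 2, 0, 0]
Event 6: LOCAL 1: VV[1][1]++ -> VV[1]=[1, 3, 0, 0]
Event 7: LOCAL 0: VV[0][0]++ -> VV[0]=[2, 0, 0, 0]
Final vectors: VV[0]=[2, 0, 0, 0]; VV[1]=[1, 3, 0, 0]; VV[2]=[0, 0, 1, 0]; VV[3]=[0, 0, 1, 3]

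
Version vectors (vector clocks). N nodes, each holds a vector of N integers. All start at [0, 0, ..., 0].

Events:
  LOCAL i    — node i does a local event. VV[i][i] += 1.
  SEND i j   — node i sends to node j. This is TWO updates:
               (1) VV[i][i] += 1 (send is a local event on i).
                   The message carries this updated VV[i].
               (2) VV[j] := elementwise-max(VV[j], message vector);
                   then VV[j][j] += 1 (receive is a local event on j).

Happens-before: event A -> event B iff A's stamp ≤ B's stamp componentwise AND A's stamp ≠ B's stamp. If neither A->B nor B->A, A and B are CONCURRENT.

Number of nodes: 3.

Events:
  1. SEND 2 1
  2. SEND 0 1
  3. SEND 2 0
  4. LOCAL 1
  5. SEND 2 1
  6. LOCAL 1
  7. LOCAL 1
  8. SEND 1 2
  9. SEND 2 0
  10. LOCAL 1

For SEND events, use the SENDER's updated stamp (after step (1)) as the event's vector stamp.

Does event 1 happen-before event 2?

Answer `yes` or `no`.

Answer: no

Derivation:
Initial: VV[0]=[0, 0, 0]
Initial: VV[1]=[0, 0, 0]
Initial: VV[2]=[0, 0, 0]
Event 1: SEND 2->1: VV[2][2]++ -> VV[2]=[0, 0, 1], msg_vec=[0, 0, 1]; VV[1]=max(VV[1],msg_vec) then VV[1][1]++ -> VV[1]=[0, 1, 1]
Event 2: SEND 0->1: VV[0][0]++ -> VV[0]=[1, 0, 0], msg_vec=[1, 0, 0]; VV[1]=max(VV[1],msg_vec) then VV[1][1]++ -> VV[1]=[1, 2, 1]
Event 3: SEND 2->0: VV[2][2]++ -> VV[2]=[0, 0, 2], msg_vec=[0, 0, 2]; VV[0]=max(VV[0],msg_vec) then VV[0][0]++ -> VV[0]=[2, 0, 2]
Event 4: LOCAL 1: VV[1][1]++ -> VV[1]=[1, 3, 1]
Event 5: SEND 2->1: VV[2][2]++ -> VV[2]=[0, 0, 3], msg_vec=[0, 0, 3]; VV[1]=max(VV[1],msg_vec) then VV[1][1]++ -> VV[1]=[1, 4, 3]
Event 6: LOCAL 1: VV[1][1]++ -> VV[1]=[1, 5, 3]
Event 7: LOCAL 1: VV[1][1]++ -> VV[1]=[1, 6, 3]
Event 8: SEND 1->2: VV[1][1]++ -> VV[1]=[1, 7, 3], msg_vec=[1, 7, 3]; VV[2]=max(VV[2],msg_vec) then VV[2][2]++ -> VV[2]=[1, 7, 4]
Event 9: SEND 2->0: VV[2][2]++ -> VV[2]=[1, 7, 5], msg_vec=[1, 7, 5]; VV[0]=max(VV[0],msg_vec) then VV[0][0]++ -> VV[0]=[3, 7, 5]
Event 10: LOCAL 1: VV[1][1]++ -> VV[1]=[1, 8, 3]
Event 1 stamp: [0, 0, 1]
Event 2 stamp: [1, 0, 0]
[0, 0, 1] <= [1, 0, 0]? False. Equal? False. Happens-before: False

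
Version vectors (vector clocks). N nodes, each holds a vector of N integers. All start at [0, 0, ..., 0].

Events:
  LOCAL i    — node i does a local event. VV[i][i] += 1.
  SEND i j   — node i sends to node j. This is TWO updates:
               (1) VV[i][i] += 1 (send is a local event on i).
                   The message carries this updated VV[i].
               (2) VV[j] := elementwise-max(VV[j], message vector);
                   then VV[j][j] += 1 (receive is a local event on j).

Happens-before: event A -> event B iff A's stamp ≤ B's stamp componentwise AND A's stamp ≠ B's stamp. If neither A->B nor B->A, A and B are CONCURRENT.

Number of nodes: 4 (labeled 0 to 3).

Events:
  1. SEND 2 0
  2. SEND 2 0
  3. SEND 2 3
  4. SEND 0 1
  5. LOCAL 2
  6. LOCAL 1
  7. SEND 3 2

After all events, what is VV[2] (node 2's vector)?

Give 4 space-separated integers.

Initial: VV[0]=[0, 0, 0, 0]
Initial: VV[1]=[0, 0, 0, 0]
Initial: VV[2]=[0, 0, 0, 0]
Initial: VV[3]=[0, 0, 0, 0]
Event 1: SEND 2->0: VV[2][2]++ -> VV[2]=[0, 0, 1, 0], msg_vec=[0, 0, 1, 0]; VV[0]=max(VV[0],msg_vec) then VV[0][0]++ -> VV[0]=[1, 0, 1, 0]
Event 2: SEND 2->0: VV[2][2]++ -> VV[2]=[0, 0, 2, 0], msg_vec=[0, 0, 2, 0]; VV[0]=max(VV[0],msg_vec) then VV[0][0]++ -> VV[0]=[2, 0, 2, 0]
Event 3: SEND 2->3: VV[2][2]++ -> VV[2]=[0, 0, 3, 0], msg_vec=[0, 0, 3, 0]; VV[3]=max(VV[3],msg_vec) then VV[3][3]++ -> VV[3]=[0, 0, 3, 1]
Event 4: SEND 0->1: VV[0][0]++ -> VV[0]=[3, 0, 2, 0], msg_vec=[3, 0, 2, 0]; VV[1]=max(VV[1],msg_vec) then VV[1][1]++ -> VV[1]=[3, 1, 2, 0]
Event 5: LOCAL 2: VV[2][2]++ -> VV[2]=[0, 0, 4, 0]
Event 6: LOCAL 1: VV[1][1]++ -> VV[1]=[3, 2, 2, 0]
Event 7: SEND 3->2: VV[3][3]++ -> VV[3]=[0, 0, 3, 2], msg_vec=[0, 0, 3, 2]; VV[2]=max(VV[2],msg_vec) then VV[2][2]++ -> VV[2]=[0, 0, 5, 2]
Final vectors: VV[0]=[3, 0, 2, 0]; VV[1]=[3, 2, 2, 0]; VV[2]=[0, 0, 5, 2]; VV[3]=[0, 0, 3, 2]

Answer: 0 0 5 2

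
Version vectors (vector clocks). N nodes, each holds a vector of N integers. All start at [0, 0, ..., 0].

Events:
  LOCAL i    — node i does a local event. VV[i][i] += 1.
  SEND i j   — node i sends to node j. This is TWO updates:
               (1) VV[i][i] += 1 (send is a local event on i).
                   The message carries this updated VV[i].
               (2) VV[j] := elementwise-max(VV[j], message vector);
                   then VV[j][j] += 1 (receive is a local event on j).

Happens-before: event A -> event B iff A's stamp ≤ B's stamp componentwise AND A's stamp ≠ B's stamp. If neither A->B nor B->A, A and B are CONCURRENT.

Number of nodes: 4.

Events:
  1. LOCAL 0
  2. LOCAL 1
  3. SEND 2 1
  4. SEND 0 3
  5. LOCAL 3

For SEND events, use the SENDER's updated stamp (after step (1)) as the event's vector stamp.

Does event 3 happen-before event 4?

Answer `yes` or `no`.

Answer: no

Derivation:
Initial: VV[0]=[0, 0, 0, 0]
Initial: VV[1]=[0, 0, 0, 0]
Initial: VV[2]=[0, 0, 0, 0]
Initial: VV[3]=[0, 0, 0, 0]
Event 1: LOCAL 0: VV[0][0]++ -> VV[0]=[1, 0, 0, 0]
Event 2: LOCAL 1: VV[1][1]++ -> VV[1]=[0, 1, 0, 0]
Event 3: SEND 2->1: VV[2][2]++ -> VV[2]=[0, 0, 1, 0], msg_vec=[0, 0, 1, 0]; VV[1]=max(VV[1],msg_vec) then VV[1][1]++ -> VV[1]=[0, 2, 1, 0]
Event 4: SEND 0->3: VV[0][0]++ -> VV[0]=[2, 0, 0, 0], msg_vec=[2, 0, 0, 0]; VV[3]=max(VV[3],msg_vec) then VV[3][3]++ -> VV[3]=[2, 0, 0, 1]
Event 5: LOCAL 3: VV[3][3]++ -> VV[3]=[2, 0, 0, 2]
Event 3 stamp: [0, 0, 1, 0]
Event 4 stamp: [2, 0, 0, 0]
[0, 0, 1, 0] <= [2, 0, 0, 0]? False. Equal? False. Happens-before: False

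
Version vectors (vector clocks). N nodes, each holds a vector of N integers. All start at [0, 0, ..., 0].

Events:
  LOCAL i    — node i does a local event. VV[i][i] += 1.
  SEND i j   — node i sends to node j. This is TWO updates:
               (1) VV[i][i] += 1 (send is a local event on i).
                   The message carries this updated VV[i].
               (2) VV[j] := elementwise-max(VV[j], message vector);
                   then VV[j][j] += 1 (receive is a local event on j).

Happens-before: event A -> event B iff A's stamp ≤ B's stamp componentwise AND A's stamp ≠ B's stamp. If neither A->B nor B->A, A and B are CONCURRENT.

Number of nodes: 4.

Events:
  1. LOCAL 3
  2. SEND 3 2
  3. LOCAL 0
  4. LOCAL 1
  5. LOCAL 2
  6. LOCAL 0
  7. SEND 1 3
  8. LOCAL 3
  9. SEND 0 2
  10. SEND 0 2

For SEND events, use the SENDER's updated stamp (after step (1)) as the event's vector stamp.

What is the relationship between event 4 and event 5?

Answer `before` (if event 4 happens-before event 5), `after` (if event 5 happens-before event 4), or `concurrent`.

Answer: concurrent

Derivation:
Initial: VV[0]=[0, 0, 0, 0]
Initial: VV[1]=[0, 0, 0, 0]
Initial: VV[2]=[0, 0, 0, 0]
Initial: VV[3]=[0, 0, 0, 0]
Event 1: LOCAL 3: VV[3][3]++ -> VV[3]=[0, 0, 0, 1]
Event 2: SEND 3->2: VV[3][3]++ -> VV[3]=[0, 0, 0, 2], msg_vec=[0, 0, 0, 2]; VV[2]=max(VV[2],msg_vec) then VV[2][2]++ -> VV[2]=[0, 0, 1, 2]
Event 3: LOCAL 0: VV[0][0]++ -> VV[0]=[1, 0, 0, 0]
Event 4: LOCAL 1: VV[1][1]++ -> VV[1]=[0, 1, 0, 0]
Event 5: LOCAL 2: VV[2][2]++ -> VV[2]=[0, 0, 2, 2]
Event 6: LOCAL 0: VV[0][0]++ -> VV[0]=[2, 0, 0, 0]
Event 7: SEND 1->3: VV[1][1]++ -> VV[1]=[0, 2, 0, 0], msg_vec=[0, 2, 0, 0]; VV[3]=max(VV[3],msg_vec) then VV[3][3]++ -> VV[3]=[0, 2, 0, 3]
Event 8: LOCAL 3: VV[3][3]++ -> VV[3]=[0, 2, 0, 4]
Event 9: SEND 0->2: VV[0][0]++ -> VV[0]=[3, 0, 0, 0], msg_vec=[3, 0, 0, 0]; VV[2]=max(VV[2],msg_vec) then VV[2][2]++ -> VV[2]=[3, 0, 3, 2]
Event 10: SEND 0->2: VV[0][0]++ -> VV[0]=[4, 0, 0, 0], msg_vec=[4, 0, 0, 0]; VV[2]=max(VV[2],msg_vec) then VV[2][2]++ -> VV[2]=[4, 0, 4, 2]
Event 4 stamp: [0, 1, 0, 0]
Event 5 stamp: [0, 0, 2, 2]
[0, 1, 0, 0] <= [0, 0, 2, 2]? False
[0, 0, 2, 2] <= [0, 1, 0, 0]? False
Relation: concurrent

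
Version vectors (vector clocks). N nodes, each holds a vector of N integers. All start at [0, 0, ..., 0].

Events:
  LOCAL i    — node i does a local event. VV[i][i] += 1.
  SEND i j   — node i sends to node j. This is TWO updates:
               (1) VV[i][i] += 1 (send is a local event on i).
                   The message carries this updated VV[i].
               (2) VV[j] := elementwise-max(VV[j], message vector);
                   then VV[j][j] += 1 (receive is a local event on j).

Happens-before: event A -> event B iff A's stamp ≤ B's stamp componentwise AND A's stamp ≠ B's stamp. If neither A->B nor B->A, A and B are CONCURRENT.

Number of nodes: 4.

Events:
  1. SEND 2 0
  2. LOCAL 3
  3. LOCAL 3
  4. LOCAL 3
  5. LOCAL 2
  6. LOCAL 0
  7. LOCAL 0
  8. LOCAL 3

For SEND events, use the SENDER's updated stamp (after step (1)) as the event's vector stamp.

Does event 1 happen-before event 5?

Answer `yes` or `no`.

Answer: yes

Derivation:
Initial: VV[0]=[0, 0, 0, 0]
Initial: VV[1]=[0, 0, 0, 0]
Initial: VV[2]=[0, 0, 0, 0]
Initial: VV[3]=[0, 0, 0, 0]
Event 1: SEND 2->0: VV[2][2]++ -> VV[2]=[0, 0, 1, 0], msg_vec=[0, 0, 1, 0]; VV[0]=max(VV[0],msg_vec) then VV[0][0]++ -> VV[0]=[1, 0, 1, 0]
Event 2: LOCAL 3: VV[3][3]++ -> VV[3]=[0, 0, 0, 1]
Event 3: LOCAL 3: VV[3][3]++ -> VV[3]=[0, 0, 0, 2]
Event 4: LOCAL 3: VV[3][3]++ -> VV[3]=[0, 0, 0, 3]
Event 5: LOCAL 2: VV[2][2]++ -> VV[2]=[0, 0, 2, 0]
Event 6: LOCAL 0: VV[0][0]++ -> VV[0]=[2, 0, 1, 0]
Event 7: LOCAL 0: VV[0][0]++ -> VV[0]=[3, 0, 1, 0]
Event 8: LOCAL 3: VV[3][3]++ -> VV[3]=[0, 0, 0, 4]
Event 1 stamp: [0, 0, 1, 0]
Event 5 stamp: [0, 0, 2, 0]
[0, 0, 1, 0] <= [0, 0, 2, 0]? True. Equal? False. Happens-before: True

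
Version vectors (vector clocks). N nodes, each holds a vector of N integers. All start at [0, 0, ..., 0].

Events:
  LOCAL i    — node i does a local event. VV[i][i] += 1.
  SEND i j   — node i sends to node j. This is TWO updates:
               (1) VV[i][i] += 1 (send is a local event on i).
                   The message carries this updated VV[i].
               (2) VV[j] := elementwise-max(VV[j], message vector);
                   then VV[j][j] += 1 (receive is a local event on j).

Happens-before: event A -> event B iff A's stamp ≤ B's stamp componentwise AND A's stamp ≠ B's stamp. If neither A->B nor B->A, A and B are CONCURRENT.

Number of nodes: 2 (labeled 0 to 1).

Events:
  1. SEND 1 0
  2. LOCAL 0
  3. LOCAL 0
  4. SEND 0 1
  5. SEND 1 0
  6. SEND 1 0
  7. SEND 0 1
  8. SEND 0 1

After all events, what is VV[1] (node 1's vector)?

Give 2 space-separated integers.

Initial: VV[0]=[0, 0]
Initial: VV[1]=[0, 0]
Event 1: SEND 1->0: VV[1][1]++ -> VV[1]=[0, 1], msg_vec=[0, 1]; VV[0]=max(VV[0],msg_vec) then VV[0][0]++ -> VV[0]=[1, 1]
Event 2: LOCAL 0: VV[0][0]++ -> VV[0]=[2, 1]
Event 3: LOCAL 0: VV[0][0]++ -> VV[0]=[3, 1]
Event 4: SEND 0->1: VV[0][0]++ -> VV[0]=[4, 1], msg_vec=[4, 1]; VV[1]=max(VV[1],msg_vec) then VV[1][1]++ -> VV[1]=[4, 2]
Event 5: SEND 1->0: VV[1][1]++ -> VV[1]=[4, 3], msg_vec=[4, 3]; VV[0]=max(VV[0],msg_vec) then VV[0][0]++ -> VV[0]=[5, 3]
Event 6: SEND 1->0: VV[1][1]++ -> VV[1]=[4, 4], msg_vec=[4, 4]; VV[0]=max(VV[0],msg_vec) then VV[0][0]++ -> VV[0]=[6, 4]
Event 7: SEND 0->1: VV[0][0]++ -> VV[0]=[7, 4], msg_vec=[7, 4]; VV[1]=max(VV[1],msg_vec) then VV[1][1]++ -> VV[1]=[7, 5]
Event 8: SEND 0->1: VV[0][0]++ -> VV[0]=[8, 4], msg_vec=[8, 4]; VV[1]=max(VV[1],msg_vec) then VV[1][1]++ -> VV[1]=[8, 6]
Final vectors: VV[0]=[8, 4]; VV[1]=[8, 6]

Answer: 8 6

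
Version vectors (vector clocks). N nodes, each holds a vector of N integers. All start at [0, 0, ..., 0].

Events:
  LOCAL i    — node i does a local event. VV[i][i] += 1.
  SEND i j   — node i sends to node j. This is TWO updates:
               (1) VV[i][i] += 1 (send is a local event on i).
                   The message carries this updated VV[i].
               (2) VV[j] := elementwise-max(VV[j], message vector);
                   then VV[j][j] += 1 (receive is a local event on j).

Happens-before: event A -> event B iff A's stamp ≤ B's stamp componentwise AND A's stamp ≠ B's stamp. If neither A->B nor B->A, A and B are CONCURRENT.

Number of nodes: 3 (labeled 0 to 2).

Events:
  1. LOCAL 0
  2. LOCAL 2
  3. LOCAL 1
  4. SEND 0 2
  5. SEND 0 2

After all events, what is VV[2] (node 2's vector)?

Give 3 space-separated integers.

Answer: 3 0 3

Derivation:
Initial: VV[0]=[0, 0, 0]
Initial: VV[1]=[0, 0, 0]
Initial: VV[2]=[0, 0, 0]
Event 1: LOCAL 0: VV[0][0]++ -> VV[0]=[1, 0, 0]
Event 2: LOCAL 2: VV[2][2]++ -> VV[2]=[0, 0, 1]
Event 3: LOCAL 1: VV[1][1]++ -> VV[1]=[0, 1, 0]
Event 4: SEND 0->2: VV[0][0]++ -> VV[0]=[2, 0, 0], msg_vec=[2, 0, 0]; VV[2]=max(VV[2],msg_vec) then VV[2][2]++ -> VV[2]=[2, 0, 2]
Event 5: SEND 0->2: VV[0][0]++ -> VV[0]=[3, 0, 0], msg_vec=[3, 0, 0]; VV[2]=max(VV[2],msg_vec) then VV[2][2]++ -> VV[2]=[3, 0, 3]
Final vectors: VV[0]=[3, 0, 0]; VV[1]=[0, 1, 0]; VV[2]=[3, 0, 3]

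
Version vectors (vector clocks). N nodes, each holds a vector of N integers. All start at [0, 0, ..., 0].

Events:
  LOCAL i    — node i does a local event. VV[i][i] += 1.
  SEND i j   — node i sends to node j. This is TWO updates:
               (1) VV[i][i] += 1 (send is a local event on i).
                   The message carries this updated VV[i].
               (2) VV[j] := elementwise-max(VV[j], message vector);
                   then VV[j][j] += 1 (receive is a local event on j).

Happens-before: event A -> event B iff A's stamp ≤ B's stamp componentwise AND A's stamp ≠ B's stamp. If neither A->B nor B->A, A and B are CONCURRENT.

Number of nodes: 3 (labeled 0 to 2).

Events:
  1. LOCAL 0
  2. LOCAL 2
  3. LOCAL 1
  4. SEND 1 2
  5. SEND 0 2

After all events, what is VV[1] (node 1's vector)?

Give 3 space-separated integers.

Answer: 0 2 0

Derivation:
Initial: VV[0]=[0, 0, 0]
Initial: VV[1]=[0, 0, 0]
Initial: VV[2]=[0, 0, 0]
Event 1: LOCAL 0: VV[0][0]++ -> VV[0]=[1, 0, 0]
Event 2: LOCAL 2: VV[2][2]++ -> VV[2]=[0, 0, 1]
Event 3: LOCAL 1: VV[1][1]++ -> VV[1]=[0, 1, 0]
Event 4: SEND 1->2: VV[1][1]++ -> VV[1]=[0, 2, 0], msg_vec=[0, 2, 0]; VV[2]=max(VV[2],msg_vec) then VV[2][2]++ -> VV[2]=[0, 2, 2]
Event 5: SEND 0->2: VV[0][0]++ -> VV[0]=[2, 0, 0], msg_vec=[2, 0, 0]; VV[2]=max(VV[2],msg_vec) then VV[2][2]++ -> VV[2]=[2, 2, 3]
Final vectors: VV[0]=[2, 0, 0]; VV[1]=[0, 2, 0]; VV[2]=[2, 2, 3]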